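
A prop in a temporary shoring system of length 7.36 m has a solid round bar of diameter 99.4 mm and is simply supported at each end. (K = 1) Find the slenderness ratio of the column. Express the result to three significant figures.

λ ≈ 296

For a solid circle r = d/4 = 99.4/4 = 24.85 mm
L_e = K·L = 1 × 7.36 m = 7.360 m = 7360.0 mm
λ = L_e / r_min = 7360.0 / 24.85 = 296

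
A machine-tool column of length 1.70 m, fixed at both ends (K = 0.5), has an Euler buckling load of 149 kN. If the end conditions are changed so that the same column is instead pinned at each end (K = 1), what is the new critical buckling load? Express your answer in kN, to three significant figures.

P_cr ≈ 37.2 kN

P_cr ∝ 1/K², so P_cr,new = P_cr,old × (K_old/K_new)² = 149 × (0.5/1)²
= 149 × 0.2500 = 37.2 kN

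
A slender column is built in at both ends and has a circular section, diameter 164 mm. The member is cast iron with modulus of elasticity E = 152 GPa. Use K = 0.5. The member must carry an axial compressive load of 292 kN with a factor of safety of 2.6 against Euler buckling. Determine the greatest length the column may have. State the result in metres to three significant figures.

L_max ≈ 16.8 m

I = πd⁴/64 = π×164⁴/64 = 3.551×10^7 mm⁴
I = 3.551×10^-5 m⁴
Required critical load P_cr = n·P = 2.6 × 292 = 759.2 kN = 7.592×10^5 N
From P_cr = π²EI/(K·L)²:  L = (1/K)·√(π²EI/P_cr) = (1/0.5)·√(π²×1.52×10^11×3.551×10^-5/7.592×10^5)
L = 16.8 m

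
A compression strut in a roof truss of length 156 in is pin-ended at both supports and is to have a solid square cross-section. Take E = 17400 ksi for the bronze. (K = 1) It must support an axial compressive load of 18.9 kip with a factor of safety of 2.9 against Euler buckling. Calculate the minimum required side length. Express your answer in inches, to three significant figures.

Required P_cr = n·P = 2.9 × 18.9 = 54.81 kip
L_e = K·L = 1 × 156 = 156.0 in
Required I = P_cr·L_e²/(π²E) = 5.481×10^4 × 156.0² / (π² × 1.74×10^7) = 7.767 in⁴
Solid square: I = a⁴/12  ⇒  a = (12I)^(1/4) = (12×7.767)^(1/4) = 3.11 in

a ≈ 3.11 in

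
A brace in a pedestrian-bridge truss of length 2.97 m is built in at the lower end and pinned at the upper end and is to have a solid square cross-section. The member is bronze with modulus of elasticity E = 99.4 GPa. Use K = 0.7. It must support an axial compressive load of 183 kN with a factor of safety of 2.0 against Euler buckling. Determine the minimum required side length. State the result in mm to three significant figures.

a ≈ 66.3 mm

Required P_cr = n·P = 2.0 × 183 = 366.0 kN
L_e = K·L = 0.7 × 2.97 = 2.079 m
Required I = P_cr·L_e²/(π²E) = 3.660×10^5 × 2.079² / (π² × 9.94×10^10) = 1.613×10^-6 m⁴
I_req = 1.613×10^6 mm⁴
Solid square: I = a⁴/12  ⇒  a = (12I)^(1/4) = (12×1.613×10^6)^(1/4) = 66.3 mm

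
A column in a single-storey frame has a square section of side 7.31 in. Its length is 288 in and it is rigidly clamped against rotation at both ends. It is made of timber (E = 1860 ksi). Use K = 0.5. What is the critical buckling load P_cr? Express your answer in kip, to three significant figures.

P_cr ≈ 211 kip

I = a⁴/12 = 7.31⁴/12 = 238.0 in⁴
Effective length L_e = K·L = 0.5 × 288 = 144.0 in
P_cr = π²EI / L_e² = π² × 1860×10³ × 238.0 / 144.0² = 2.107×10^5 lb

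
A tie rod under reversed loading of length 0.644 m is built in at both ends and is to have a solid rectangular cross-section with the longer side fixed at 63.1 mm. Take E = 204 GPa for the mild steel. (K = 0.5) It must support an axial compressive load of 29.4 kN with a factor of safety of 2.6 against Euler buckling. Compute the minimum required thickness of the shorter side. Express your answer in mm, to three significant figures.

Required P_cr = n·P = 2.6 × 29.4 = 76.44 kN
L_e = K·L = 0.5 × 0.644 = 0.3220 m
Required I = P_cr·L_e²/(π²E) = 7.644×10^4 × 0.3220² / (π² × 2.04×10^11) = 3.936×10^-9 m⁴
I_req = 3.936×10^3 mm⁴
Rectangle, weak axis: I_min = h·b³/12 with h = 63.1 mm fixed  ⇒  b = (12I/h)^(1/3) = 9.08 mm

b ≈ 9.08 mm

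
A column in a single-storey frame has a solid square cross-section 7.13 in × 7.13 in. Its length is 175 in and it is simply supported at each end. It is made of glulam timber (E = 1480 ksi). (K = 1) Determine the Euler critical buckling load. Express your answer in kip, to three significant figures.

P_cr ≈ 103 kip

I = a⁴/12 = 7.13⁴/12 = 215.4 in⁴
Effective length L_e = K·L = 1 × 175 = 175.0 in
P_cr = π²EI / L_e² = π² × 1480×10³ × 215.4 / 175.0² = 1.027×10^5 lb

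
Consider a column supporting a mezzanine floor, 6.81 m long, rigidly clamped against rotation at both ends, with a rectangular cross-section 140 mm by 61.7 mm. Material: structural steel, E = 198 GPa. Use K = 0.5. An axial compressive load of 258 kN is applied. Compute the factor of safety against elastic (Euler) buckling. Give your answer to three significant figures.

Buckling occurs about the weak axis: I_min = h·b³/12 with b = 61.7 mm (the shorter side).
I_min = 140×61.7³/12 = 2.740×10^6 mm⁴
I = 2.740×10^6 mm⁴ = 2.740×10^-6 m⁴
Effective length L_e = K·L = 0.5 × 6.81 = 3.405 m
P_cr = π²EI / L_e² = π² × 198×10⁹ × 2.740×10^-6 / 3.405² = 4.619×10^5 N
Factor of safety n = P_cr / P = 461.88 / 258 = 1.79

n ≈ 1.79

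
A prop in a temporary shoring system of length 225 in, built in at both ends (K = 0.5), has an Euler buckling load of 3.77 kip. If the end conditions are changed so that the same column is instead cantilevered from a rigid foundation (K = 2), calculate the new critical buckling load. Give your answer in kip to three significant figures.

P_cr ∝ 1/K², so P_cr,new = P_cr,old × (K_old/K_new)² = 3.77 × (0.5/2)²
= 3.77 × 0.06250 = 0.236 kip

P_cr ≈ 0.236 kip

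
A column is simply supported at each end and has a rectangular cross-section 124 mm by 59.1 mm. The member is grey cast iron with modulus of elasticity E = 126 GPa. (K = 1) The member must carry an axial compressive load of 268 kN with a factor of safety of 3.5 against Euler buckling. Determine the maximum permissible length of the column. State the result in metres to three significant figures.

Buckling occurs about the weak axis: I_min = h·b³/12 with b = 59.1 mm (the shorter side).
I_min = 124×59.1³/12 = 2.133×10^6 mm⁴
I = 2.133×10^-6 m⁴
Required critical load P_cr = n·P = 3.5 × 268 = 938.0 kN = 9.380×10^5 N
From P_cr = π²EI/(K·L)²:  L = (1/K)·√(π²EI/P_cr) = (1/1)·√(π²×1.26×10^11×2.133×10^-6/9.380×10^5)
L = 1.68 m

L_max ≈ 1.68 m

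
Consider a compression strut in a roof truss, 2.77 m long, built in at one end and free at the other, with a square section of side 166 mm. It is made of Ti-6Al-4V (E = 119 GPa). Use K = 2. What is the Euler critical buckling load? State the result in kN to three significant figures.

I = a⁴/12 = 166⁴/12 = 6.328×10^7 mm⁴
I = 6.328×10^7 mm⁴ = 6.328×10^-5 m⁴
Effective length L_e = K·L = 2 × 2.77 = 5.540 m
P_cr = π²EI / L_e² = π² × 119×10⁹ × 6.328×10^-5 / 5.540² = 2.421×10^6 N

P_cr ≈ 2420 kN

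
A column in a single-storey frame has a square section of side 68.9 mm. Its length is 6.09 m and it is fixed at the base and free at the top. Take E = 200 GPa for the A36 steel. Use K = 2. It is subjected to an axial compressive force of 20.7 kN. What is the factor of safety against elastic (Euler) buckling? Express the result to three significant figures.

I = a⁴/12 = 68.9⁴/12 = 1.878×10^6 mm⁴
I = 1.878×10^6 mm⁴ = 1.878×10^-6 m⁴
Effective length L_e = K·L = 2 × 6.09 = 12.18 m
P_cr = π²EI / L_e² = π² × 200×10⁹ × 1.878×10^-6 / 12.18² = 2.499×10^4 N
Factor of safety n = P_cr / P = 24.988 / 20.7 = 1.21

n ≈ 1.21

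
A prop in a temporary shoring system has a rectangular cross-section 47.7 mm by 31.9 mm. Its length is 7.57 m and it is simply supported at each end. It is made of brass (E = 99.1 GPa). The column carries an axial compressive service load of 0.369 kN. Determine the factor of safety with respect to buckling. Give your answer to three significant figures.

Buckling occurs about the weak axis: I_min = h·b³/12 with b = 31.9 mm (the shorter side).
I_min = 47.7×31.9³/12 = 1.290×10^5 mm⁴
I = 1.290×10^5 mm⁴ = 1.290×10^-7 m⁴
Effective length L_e = K·L = 1 × 7.57 = 7.570 m
P_cr = π²EI / L_e² = π² × 99.1×10⁹ × 1.290×10^-7 / 7.570² = 2.202×10^3 N
Factor of safety n = P_cr / P = 2.2024 / 0.369 = 5.97

n ≈ 5.97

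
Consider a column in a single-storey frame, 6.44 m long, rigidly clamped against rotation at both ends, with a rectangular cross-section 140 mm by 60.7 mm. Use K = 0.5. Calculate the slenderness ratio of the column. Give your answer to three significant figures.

For a rectangle r_min = b/√12 = 60.7/√12 = 17.52 mm
L_e = K·L = 0.5 × 6.44 m = 3.220 m = 3220.0 mm
λ = L_e / r_min = 3220.0 / 17.52 = 184

λ ≈ 184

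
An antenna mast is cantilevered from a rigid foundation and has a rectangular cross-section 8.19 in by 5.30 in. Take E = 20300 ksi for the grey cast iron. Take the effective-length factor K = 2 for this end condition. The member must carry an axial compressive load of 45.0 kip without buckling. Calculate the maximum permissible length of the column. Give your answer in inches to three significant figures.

L_max ≈ 336 in

Buckling occurs about the weak axis: I_min = h·b³/12 with b = 5.30 in (the shorter side).
I_min = 8.19×5.30³/12 = 101.6 in⁴
At the buckling limit P_cr = P = 4.500×10^4 lb
From P_cr = π²EI/(K·L)²:  L = (1/K)·√(π²EI/P_cr) = (1/2)·√(π²×2.03×10^7×101.6/4.500×10^4)
L = 336 in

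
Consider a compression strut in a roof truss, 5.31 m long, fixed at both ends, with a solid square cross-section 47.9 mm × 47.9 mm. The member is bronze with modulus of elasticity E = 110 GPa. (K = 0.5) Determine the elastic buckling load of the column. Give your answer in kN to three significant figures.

I = a⁴/12 = 47.9⁴/12 = 4.387×10^5 mm⁴
I = 4.387×10^5 mm⁴ = 4.387×10^-7 m⁴
Effective length L_e = K·L = 0.5 × 5.31 = 2.655 m
P_cr = π²EI / L_e² = π² × 110×10⁹ × 4.387×10^-7 / 2.655² = 6.757×10^4 N

P_cr ≈ 67.6 kN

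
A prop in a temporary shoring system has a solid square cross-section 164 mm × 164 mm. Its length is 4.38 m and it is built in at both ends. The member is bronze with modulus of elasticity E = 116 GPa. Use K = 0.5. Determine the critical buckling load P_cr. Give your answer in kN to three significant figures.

I = a⁴/12 = 164⁴/12 = 6.028×10^7 mm⁴
I = 6.028×10^7 mm⁴ = 6.028×10^-5 m⁴
Effective length L_e = K·L = 0.5 × 4.38 = 2.190 m
P_cr = π²EI / L_e² = π² × 116×10⁹ × 6.028×10^-5 / 2.190² = 1.439×10^7 N

P_cr ≈ 14400 kN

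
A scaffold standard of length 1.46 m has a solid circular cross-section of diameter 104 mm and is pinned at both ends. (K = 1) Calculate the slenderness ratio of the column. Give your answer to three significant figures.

For a solid circle r = d/4 = 104/4 = 26.00 mm
L_e = K·L = 1 × 1.46 m = 1.460 m = 1460.0 mm
λ = L_e / r_min = 1460.0 / 26.00 = 56.2

λ ≈ 56.2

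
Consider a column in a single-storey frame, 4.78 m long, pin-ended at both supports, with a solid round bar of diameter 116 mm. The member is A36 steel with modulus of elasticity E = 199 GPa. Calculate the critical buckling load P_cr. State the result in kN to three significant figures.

P_cr ≈ 764 kN

I = πd⁴/64 = π×116⁴/64 = 8.888×10^6 mm⁴
I = 8.888×10^6 mm⁴ = 8.888×10^-6 m⁴
Effective length L_e = K·L = 1 × 4.78 = 4.780 m
P_cr = π²EI / L_e² = π² × 199×10⁹ × 8.888×10^-6 / 4.780² = 7.640×10^5 N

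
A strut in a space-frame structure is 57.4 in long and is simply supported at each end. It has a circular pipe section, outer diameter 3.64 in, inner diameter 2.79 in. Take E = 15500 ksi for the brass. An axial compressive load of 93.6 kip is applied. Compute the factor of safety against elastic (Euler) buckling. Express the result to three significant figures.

d_o = 3.64 in, d_i = 2.79 in
I = π(d_o⁴ − d_i⁴)/64 = π(3.64⁴ − 2.790⁴)/64 = 5.643 in⁴
Effective length L_e = K·L = 1 × 57.4 = 57.40 in
P_cr = π²EI / L_e² = π² × 15500×10³ × 5.643 / 57.40² = 2.620×10^5 lb
Factor of safety n = P_cr / P = 262.01 / 93.6 = 2.80

n ≈ 2.80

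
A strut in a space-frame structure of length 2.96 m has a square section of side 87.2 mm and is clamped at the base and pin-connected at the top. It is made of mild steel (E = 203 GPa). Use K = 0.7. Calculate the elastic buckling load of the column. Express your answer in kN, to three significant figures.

I = a⁴/12 = 87.2⁴/12 = 4.818×10^6 mm⁴
I = 4.818×10^6 mm⁴ = 4.818×10^-6 m⁴
Effective length L_e = K·L = 0.7 × 2.96 = 2.072 m
P_cr = π²EI / L_e² = π² × 203×10⁹ × 4.818×10^-6 / 2.072² = 2.249×10^6 N

P_cr ≈ 2250 kN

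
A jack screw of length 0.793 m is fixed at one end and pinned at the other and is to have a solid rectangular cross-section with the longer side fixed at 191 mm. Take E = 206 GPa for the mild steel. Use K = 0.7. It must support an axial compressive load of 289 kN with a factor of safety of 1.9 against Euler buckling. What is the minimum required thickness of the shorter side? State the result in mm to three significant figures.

b ≈ 17.4 mm

Required P_cr = n·P = 1.9 × 289 = 549.1 kN
L_e = K·L = 0.7 × 0.793 = 0.5551 m
Required I = P_cr·L_e²/(π²E) = 5.491×10^5 × 0.5551² / (π² × 2.06×10^11) = 8.322×10^-8 m⁴
I_req = 8.322×10^4 mm⁴
Rectangle, weak axis: I_min = h·b³/12 with h = 191 mm fixed  ⇒  b = (12I/h)^(1/3) = 17.4 mm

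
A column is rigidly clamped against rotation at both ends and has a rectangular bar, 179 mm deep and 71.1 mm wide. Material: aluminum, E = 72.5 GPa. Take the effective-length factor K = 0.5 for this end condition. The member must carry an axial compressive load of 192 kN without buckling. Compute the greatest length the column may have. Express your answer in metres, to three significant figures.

L_max ≈ 8.94 m

Buckling occurs about the weak axis: I_min = h·b³/12 with b = 71.1 mm (the shorter side).
I_min = 179×71.1³/12 = 5.361×10^6 mm⁴
I = 5.361×10^-6 m⁴
At the buckling limit P_cr = P = 1.920×10^5 N
From P_cr = π²EI/(K·L)²:  L = (1/K)·√(π²EI/P_cr) = (1/0.5)·√(π²×7.25×10^10×5.361×10^-6/1.920×10^5)
L = 8.94 m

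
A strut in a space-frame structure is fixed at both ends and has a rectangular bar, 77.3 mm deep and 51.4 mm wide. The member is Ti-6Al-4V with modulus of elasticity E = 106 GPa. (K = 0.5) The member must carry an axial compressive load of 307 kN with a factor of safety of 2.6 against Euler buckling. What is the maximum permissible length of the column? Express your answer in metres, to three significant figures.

Buckling occurs about the weak axis: I_min = h·b³/12 with b = 51.4 mm (the shorter side).
I_min = 77.3×51.4³/12 = 8.748×10^5 mm⁴
I = 8.748×10^-7 m⁴
Required critical load P_cr = n·P = 2.6 × 307 = 798.2 kN = 7.982×10^5 N
From P_cr = π²EI/(K·L)²:  L = (1/K)·√(π²EI/P_cr) = (1/0.5)·√(π²×1.06×10^11×8.748×10^-7/7.982×10^5)
L = 2.14 m

L_max ≈ 2.14 m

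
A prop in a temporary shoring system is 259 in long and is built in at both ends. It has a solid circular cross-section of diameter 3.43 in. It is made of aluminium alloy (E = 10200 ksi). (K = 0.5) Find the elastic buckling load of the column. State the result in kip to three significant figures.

P_cr ≈ 40.8 kip

I = πd⁴/64 = π×3.43⁴/64 = 6.794 in⁴
Effective length L_e = K·L = 0.5 × 259 = 129.5 in
P_cr = π²EI / L_e² = π² × 10200×10³ × 6.794 / 129.5² = 4.079×10^4 lb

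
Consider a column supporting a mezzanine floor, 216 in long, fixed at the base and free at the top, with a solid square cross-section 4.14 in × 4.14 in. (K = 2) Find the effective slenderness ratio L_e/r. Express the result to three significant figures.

For a square r = a/√12 = 4.14/√12 = 1.195 in
L_e = K·L = 2 × 216 = 432.0 in
λ = L_e / r_min = 432.00 / 1.195 = 361

λ ≈ 361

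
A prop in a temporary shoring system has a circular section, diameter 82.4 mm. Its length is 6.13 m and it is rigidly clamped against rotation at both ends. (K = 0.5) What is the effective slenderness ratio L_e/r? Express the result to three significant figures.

λ ≈ 149

For a solid circle r = d/4 = 82.4/4 = 20.60 mm
L_e = K·L = 0.5 × 6.13 m = 3.065 m = 3065.0 mm
λ = L_e / r_min = 3065.0 / 20.60 = 149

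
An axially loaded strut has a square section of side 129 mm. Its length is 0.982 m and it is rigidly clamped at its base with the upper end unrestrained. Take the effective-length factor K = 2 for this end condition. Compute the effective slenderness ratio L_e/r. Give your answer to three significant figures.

I = a⁴/12 = 129⁴/12 = 2.308×10^7 mm⁴
A = 1.664×10^4 mm²;  r_min = √(I/A) = √(2.308×10^7/1.664×10^4) = 37.24 mm
L_e = K·L = 2 × 0.982 m = 1.964 m = 1964.0 mm
λ = L_e / r_min = 1964.0 / 37.24 = 52.7

λ ≈ 52.7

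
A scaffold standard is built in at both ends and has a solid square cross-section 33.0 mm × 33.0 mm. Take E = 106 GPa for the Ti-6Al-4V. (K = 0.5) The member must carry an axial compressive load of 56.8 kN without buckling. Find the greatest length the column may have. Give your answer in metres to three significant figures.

L_max ≈ 2.70 m

I = a⁴/12 = 33.0⁴/12 = 9.883×10^4 mm⁴
I = 9.883×10^-8 m⁴
At the buckling limit P_cr = P = 5.680×10^4 N
From P_cr = π²EI/(K·L)²:  L = (1/K)·√(π²EI/P_cr) = (1/0.5)·√(π²×1.06×10^11×9.883×10^-8/5.680×10^4)
L = 2.70 m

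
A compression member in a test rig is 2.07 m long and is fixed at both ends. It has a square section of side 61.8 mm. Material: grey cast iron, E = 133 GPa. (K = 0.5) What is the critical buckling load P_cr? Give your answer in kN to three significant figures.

I = a⁴/12 = 61.8⁴/12 = 1.216×10^6 mm⁴
I = 1.216×10^6 mm⁴ = 1.216×10^-6 m⁴
Effective length L_e = K·L = 0.5 × 2.07 = 1.035 m
P_cr = π²EI / L_e² = π² × 133×10⁹ × 1.216×10^-6 / 1.035² = 1.490×10^6 N

P_cr ≈ 1490 kN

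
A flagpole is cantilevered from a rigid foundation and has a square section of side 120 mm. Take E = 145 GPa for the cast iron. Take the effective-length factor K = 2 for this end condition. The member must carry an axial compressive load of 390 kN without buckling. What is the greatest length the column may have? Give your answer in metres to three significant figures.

L_max ≈ 3.98 m

I = a⁴/12 = 120⁴/12 = 1.728×10^7 mm⁴
I = 1.728×10^-5 m⁴
At the buckling limit P_cr = P = 3.900×10^5 N
From P_cr = π²EI/(K·L)²:  L = (1/K)·√(π²EI/P_cr) = (1/2)·√(π²×1.45×10^11×1.728×10^-5/3.900×10^5)
L = 3.98 m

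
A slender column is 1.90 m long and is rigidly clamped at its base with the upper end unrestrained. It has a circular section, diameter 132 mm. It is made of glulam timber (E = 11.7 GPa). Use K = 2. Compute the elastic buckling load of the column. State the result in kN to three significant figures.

I = πd⁴/64 = π×132⁴/64 = 1.490×10^7 mm⁴
I = 1.490×10^7 mm⁴ = 1.490×10^-5 m⁴
Effective length L_e = K·L = 2 × 1.90 = 3.800 m
P_cr = π²EI / L_e² = π² × 11.7×10⁹ × 1.490×10^-5 / 3.800² = 1.192×10^5 N

P_cr ≈ 119 kN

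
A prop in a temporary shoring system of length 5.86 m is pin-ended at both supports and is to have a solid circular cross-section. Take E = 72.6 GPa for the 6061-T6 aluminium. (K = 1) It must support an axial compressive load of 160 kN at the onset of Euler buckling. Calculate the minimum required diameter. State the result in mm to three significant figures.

d ≈ 112 mm

L_e = K·L = 1 × 5.86 = 5.860 m
Required I = P_cr·L_e²/(π²E) = 1.600×10^5 × 5.860² / (π² × 7.26×10^10) = 7.668×10^-6 m⁴
I_req = 7.668×10^6 mm⁴
Solid circle: I = πd⁴/64  ⇒  d = (64I/π)^(1/4) = (64×7.668×10^6/π)^(1/4) = 112 mm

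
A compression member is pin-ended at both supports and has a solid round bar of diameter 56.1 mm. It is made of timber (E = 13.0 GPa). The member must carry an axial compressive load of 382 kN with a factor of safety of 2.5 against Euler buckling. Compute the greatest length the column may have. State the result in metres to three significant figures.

L_max ≈ 0.256 m

I = πd⁴/64 = π×56.1⁴/64 = 4.862×10^5 mm⁴
I = 4.862×10^-7 m⁴
Required critical load P_cr = n·P = 2.5 × 382 = 955.0 kN = 9.550×10^5 N
From P_cr = π²EI/(K·L)²:  L = (1/K)·√(π²EI/P_cr) = (1/1)·√(π²×1.30×10^10×4.862×10^-7/9.550×10^5)
L = 0.256 m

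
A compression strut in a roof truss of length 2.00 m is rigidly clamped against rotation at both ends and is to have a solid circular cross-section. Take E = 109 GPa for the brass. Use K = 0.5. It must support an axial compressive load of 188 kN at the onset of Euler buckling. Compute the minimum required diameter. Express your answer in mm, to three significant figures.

L_e = K·L = 0.5 × 2.00 = 1.000 m
Required I = P_cr·L_e²/(π²E) = 1.880×10^5 × 1.000² / (π² × 1.09×10^11) = 1.748×10^-7 m⁴
I_req = 1.748×10^5 mm⁴
Solid circle: I = πd⁴/64  ⇒  d = (64I/π)^(1/4) = (64×1.748×10^5/π)^(1/4) = 43.4 mm

d ≈ 43.4 mm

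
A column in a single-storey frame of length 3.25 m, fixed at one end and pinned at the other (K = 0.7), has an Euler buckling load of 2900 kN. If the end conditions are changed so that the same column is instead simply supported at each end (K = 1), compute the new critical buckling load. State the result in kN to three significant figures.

P_cr ≈ 1420 kN

P_cr ∝ 1/K², so P_cr,new = P_cr,old × (K_old/K_new)² = 2900 × (0.7/1)²
= 2900 × 0.4900 = 1420 kN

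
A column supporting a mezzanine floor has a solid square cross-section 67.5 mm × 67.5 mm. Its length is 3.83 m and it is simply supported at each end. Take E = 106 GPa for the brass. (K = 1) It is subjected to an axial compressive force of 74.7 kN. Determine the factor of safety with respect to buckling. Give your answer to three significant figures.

n ≈ 1.65

I = a⁴/12 = 67.5⁴/12 = 1.730×10^6 mm⁴
I = 1.730×10^6 mm⁴ = 1.730×10^-6 m⁴
Effective length L_e = K·L = 1 × 3.83 = 3.830 m
P_cr = π²EI / L_e² = π² × 106×10⁹ × 1.730×10^-6 / 3.830² = 1.234×10^5 N
Factor of safety n = P_cr / P = 123.38 / 74.7 = 1.65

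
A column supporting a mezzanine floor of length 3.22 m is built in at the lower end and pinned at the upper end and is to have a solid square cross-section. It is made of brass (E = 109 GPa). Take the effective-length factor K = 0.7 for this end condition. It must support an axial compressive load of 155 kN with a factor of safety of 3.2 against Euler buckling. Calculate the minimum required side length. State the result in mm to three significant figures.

a ≈ 72.8 mm

Required P_cr = n·P = 3.2 × 155 = 496.0 kN
L_e = K·L = 0.7 × 3.22 = 2.254 m
Required I = P_cr·L_e²/(π²E) = 4.960×10^5 × 2.254² / (π² × 1.09×10^11) = 2.342×10^-6 m⁴
I_req = 2.342×10^6 mm⁴
Solid square: I = a⁴/12  ⇒  a = (12I)^(1/4) = (12×2.342×10^6)^(1/4) = 72.8 mm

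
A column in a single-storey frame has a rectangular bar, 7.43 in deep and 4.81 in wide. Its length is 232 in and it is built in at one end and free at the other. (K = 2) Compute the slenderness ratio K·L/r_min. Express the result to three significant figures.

λ ≈ 334

For a rectangle r_min = b/√12 = 4.81/√12 = 1.389 in
L_e = K·L = 2 × 232 = 464.0 in
λ = L_e / r_min = 464.00 / 1.389 = 334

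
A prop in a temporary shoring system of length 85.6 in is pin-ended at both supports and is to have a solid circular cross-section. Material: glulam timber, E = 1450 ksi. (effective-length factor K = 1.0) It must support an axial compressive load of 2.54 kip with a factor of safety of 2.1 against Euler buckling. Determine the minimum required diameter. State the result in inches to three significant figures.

d ≈ 2.73 in

Required P_cr = n·P = 2.1 × 2.54 = 5.334 kip
L_e = K·L = 1 × 85.6 = 85.60 in
Required I = P_cr·L_e²/(π²E) = 5.334×10^3 × 85.60² / (π² × 1.45×10^6) = 2.731 in⁴
Solid circle: I = πd⁴/64  ⇒  d = (64I/π)^(1/4) = (64×2.731/π)^(1/4) = 2.73 in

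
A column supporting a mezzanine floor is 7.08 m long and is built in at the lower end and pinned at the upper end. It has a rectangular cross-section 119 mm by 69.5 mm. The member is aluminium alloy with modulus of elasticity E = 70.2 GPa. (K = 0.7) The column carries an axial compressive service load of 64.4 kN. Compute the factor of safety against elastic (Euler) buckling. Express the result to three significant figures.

n ≈ 1.46

Buckling occurs about the weak axis: I_min = h·b³/12 with b = 69.5 mm (the shorter side).
I_min = 119×69.5³/12 = 3.329×10^6 mm⁴
I = 3.329×10^6 mm⁴ = 3.329×10^-6 m⁴
Effective length L_e = K·L = 0.7 × 7.08 = 4.956 m
P_cr = π²EI / L_e² = π² × 70.2×10⁹ × 3.329×10^-6 / 4.956² = 9.391×10^4 N
Factor of safety n = P_cr / P = 93.906 / 64.4 = 1.46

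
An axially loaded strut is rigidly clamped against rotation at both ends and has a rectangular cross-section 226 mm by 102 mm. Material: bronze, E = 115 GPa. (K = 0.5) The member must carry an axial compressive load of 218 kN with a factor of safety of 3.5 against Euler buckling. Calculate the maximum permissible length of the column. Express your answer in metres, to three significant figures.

L_max ≈ 10.9 m

Buckling occurs about the weak axis: I_min = h·b³/12 with b = 102 mm (the shorter side).
I_min = 226×102³/12 = 1.999×10^7 mm⁴
I = 1.999×10^-5 m⁴
Required critical load P_cr = n·P = 3.5 × 218 = 763.0 kN = 7.630×10^5 N
From P_cr = π²EI/(K·L)²:  L = (1/K)·√(π²EI/P_cr) = (1/0.5)·√(π²×1.15×10^11×1.999×10^-5/7.630×10^5)
L = 10.9 m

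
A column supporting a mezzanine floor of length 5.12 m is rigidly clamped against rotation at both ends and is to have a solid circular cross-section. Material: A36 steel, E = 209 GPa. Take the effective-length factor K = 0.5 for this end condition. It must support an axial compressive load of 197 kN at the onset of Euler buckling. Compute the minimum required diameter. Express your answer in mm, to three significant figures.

L_e = K·L = 0.5 × 5.12 = 2.560 m
Required I = P_cr·L_e²/(π²E) = 1.970×10^5 × 2.560² / (π² × 2.09×10^11) = 6.259×10^-7 m⁴
I_req = 6.259×10^5 mm⁴
Solid circle: I = πd⁴/64  ⇒  d = (64I/π)^(1/4) = (64×6.259×10^5/π)^(1/4) = 59.8 mm

d ≈ 59.8 mm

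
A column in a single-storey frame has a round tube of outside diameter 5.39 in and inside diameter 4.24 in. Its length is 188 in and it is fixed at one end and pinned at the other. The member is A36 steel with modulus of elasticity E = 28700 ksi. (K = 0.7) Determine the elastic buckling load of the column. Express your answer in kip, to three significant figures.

d_o = 5.39 in, d_i = 4.24 in
I = π(d_o⁴ − d_i⁴)/64 = π(5.39⁴ − 4.240⁴)/64 = 25.57 in⁴
Effective length L_e = K·L = 0.7 × 188 = 131.6 in
P_cr = π²EI / L_e² = π² × 28700×10³ × 25.57 / 131.6² = 4.182×10^5 lb

P_cr ≈ 418 kip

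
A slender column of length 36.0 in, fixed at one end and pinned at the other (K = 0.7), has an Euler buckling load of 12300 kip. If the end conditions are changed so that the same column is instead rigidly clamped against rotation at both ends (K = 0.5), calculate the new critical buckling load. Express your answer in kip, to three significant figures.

P_cr ∝ 1/K², so P_cr,new = P_cr,old × (K_old/K_new)² = 12300 × (0.7/0.5)²
= 12300 × 1.960 = 24100 kip

P_cr ≈ 24100 kip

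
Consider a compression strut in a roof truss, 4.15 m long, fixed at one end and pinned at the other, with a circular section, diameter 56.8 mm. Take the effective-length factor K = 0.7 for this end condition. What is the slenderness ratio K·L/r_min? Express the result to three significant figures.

λ ≈ 205

For a solid circle r = d/4 = 56.8/4 = 14.20 mm
L_e = K·L = 0.7 × 4.15 m = 2.905 m = 2905.0 mm
λ = L_e / r_min = 2905.0 / 14.20 = 205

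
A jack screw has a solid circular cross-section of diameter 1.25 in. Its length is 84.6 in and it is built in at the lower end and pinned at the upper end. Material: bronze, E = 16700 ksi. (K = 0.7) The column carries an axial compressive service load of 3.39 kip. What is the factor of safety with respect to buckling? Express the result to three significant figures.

I = πd⁴/64 = π×1.25⁴/64 = 0.1198 in⁴
Effective length L_e = K·L = 0.7 × 84.6 = 59.22 in
P_cr = π²EI / L_e² = π² × 16700×10³ × 0.1198 / 59.22² = 5.632×10^3 lb
Factor of safety n = P_cr / P = 5.6323 / 3.39 = 1.66

n ≈ 1.66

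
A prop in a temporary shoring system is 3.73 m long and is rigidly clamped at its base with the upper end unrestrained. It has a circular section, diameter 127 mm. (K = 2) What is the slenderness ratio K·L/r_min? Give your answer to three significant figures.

λ ≈ 235

For a solid circle r = d/4 = 127/4 = 31.75 mm
L_e = K·L = 2 × 3.73 m = 7.460 m = 7460.0 mm
λ = L_e / r_min = 7460.0 / 31.75 = 235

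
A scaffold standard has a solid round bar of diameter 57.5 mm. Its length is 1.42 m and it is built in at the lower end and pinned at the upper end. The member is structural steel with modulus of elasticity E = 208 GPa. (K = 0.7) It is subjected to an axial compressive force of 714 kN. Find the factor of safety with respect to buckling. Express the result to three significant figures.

n ≈ 1.56

I = πd⁴/64 = π×57.5⁴/64 = 5.366×10^5 mm⁴
I = 5.366×10^5 mm⁴ = 5.366×10^-7 m⁴
Effective length L_e = K·L = 0.7 × 1.42 = 0.9940 m
P_cr = π²EI / L_e² = π² × 208×10⁹ × 5.366×10^-7 / 0.9940² = 1.115×10^6 N
Factor of safety n = P_cr / P = 1114.9 / 714 = 1.56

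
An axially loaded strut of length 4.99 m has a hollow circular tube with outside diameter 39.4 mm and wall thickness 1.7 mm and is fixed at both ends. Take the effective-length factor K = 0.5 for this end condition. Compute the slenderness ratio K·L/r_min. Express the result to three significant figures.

Inner diameter d_i = 39.4 − 2×1.7 = 36.00 mm
I = π(d_o⁴ − d_i⁴)/64 = π(39.4⁴ − 36.00⁴)/64 = 3.584×10^4 mm⁴
A = 201.3 mm²;  r_min = √(I/A) = √(3.584×10^4/201.3) = 13.34 mm
L_e = K·L = 0.5 × 4.99 m = 2.495 m = 2495.0 mm
λ = L_e / r_min = 2495.0 / 13.34 = 187

λ ≈ 187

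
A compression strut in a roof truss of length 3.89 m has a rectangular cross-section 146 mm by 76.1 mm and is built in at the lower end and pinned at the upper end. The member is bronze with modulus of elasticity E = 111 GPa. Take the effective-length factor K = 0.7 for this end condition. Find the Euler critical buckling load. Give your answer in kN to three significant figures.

P_cr ≈ 792 kN

Buckling occurs about the weak axis: I_min = h·b³/12 with b = 76.1 mm (the shorter side).
I_min = 146×76.1³/12 = 5.362×10^6 mm⁴
I = 5.362×10^6 mm⁴ = 5.362×10^-6 m⁴
Effective length L_e = K·L = 0.7 × 3.89 = 2.723 m
P_cr = π²EI / L_e² = π² × 111×10⁹ × 5.362×10^-6 / 2.723² = 7.922×10^5 N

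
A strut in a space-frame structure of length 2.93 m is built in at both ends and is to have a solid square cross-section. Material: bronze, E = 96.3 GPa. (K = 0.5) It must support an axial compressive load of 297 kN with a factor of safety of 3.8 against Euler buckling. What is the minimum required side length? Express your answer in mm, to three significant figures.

a ≈ 74.4 mm

Required P_cr = n·P = 3.8 × 297 = 1129 kN
L_e = K·L = 0.5 × 2.93 = 1.465 m
Required I = P_cr·L_e²/(π²E) = 1.129×10^6 × 1.465² / (π² × 9.63×10^10) = 2.549×10^-6 m⁴
I_req = 2.549×10^6 mm⁴
Solid square: I = a⁴/12  ⇒  a = (12I)^(1/4) = (12×2.549×10^6)^(1/4) = 74.4 mm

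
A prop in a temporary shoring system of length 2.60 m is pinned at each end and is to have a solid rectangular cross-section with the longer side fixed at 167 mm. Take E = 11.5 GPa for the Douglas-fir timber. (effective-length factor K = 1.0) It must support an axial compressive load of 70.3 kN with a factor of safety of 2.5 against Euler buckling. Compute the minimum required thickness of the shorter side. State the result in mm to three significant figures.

b ≈ 90.9 mm

Required P_cr = n·P = 2.5 × 70.3 = 175.8 kN
L_e = K·L = 1 × 2.60 = 2.600 m
Required I = P_cr·L_e²/(π²E) = 1.758×10^5 × 2.600² / (π² × 1.15×10^10) = 1.047×10^-5 m⁴
I_req = 1.047×10^7 mm⁴
Rectangle, weak axis: I_min = h·b³/12 with h = 167 mm fixed  ⇒  b = (12I/h)^(1/3) = 90.9 mm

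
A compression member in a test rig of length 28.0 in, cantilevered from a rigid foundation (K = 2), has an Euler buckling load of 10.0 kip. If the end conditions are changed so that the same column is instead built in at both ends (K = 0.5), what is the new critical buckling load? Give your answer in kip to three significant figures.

P_cr ≈ 160 kip

P_cr ∝ 1/K², so P_cr,new = P_cr,old × (K_old/K_new)² = 10.0 × (2/0.5)²
= 10.0 × 16.00 = 160 kip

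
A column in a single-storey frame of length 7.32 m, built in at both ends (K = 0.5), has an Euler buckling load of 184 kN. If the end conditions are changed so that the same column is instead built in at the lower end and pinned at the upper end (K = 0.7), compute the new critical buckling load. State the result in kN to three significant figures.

P_cr ≈ 93.9 kN

P_cr ∝ 1/K², so P_cr,new = P_cr,old × (K_old/K_new)² = 184 × (0.5/0.7)²
= 184 × 0.5102 = 93.9 kN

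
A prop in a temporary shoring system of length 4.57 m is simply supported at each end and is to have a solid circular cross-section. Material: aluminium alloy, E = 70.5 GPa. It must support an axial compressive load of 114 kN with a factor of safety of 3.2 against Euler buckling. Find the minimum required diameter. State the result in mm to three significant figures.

d ≈ 122 mm

Required P_cr = n·P = 3.2 × 114 = 364.8 kN
L_e = K·L = 1 × 4.57 = 4.570 m
Required I = P_cr·L_e²/(π²E) = 3.648×10^5 × 4.570² / (π² × 7.05×10^10) = 1.095×10^-5 m⁴
I_req = 1.095×10^7 mm⁴
Solid circle: I = πd⁴/64  ⇒  d = (64I/π)^(1/4) = (64×1.095×10^7/π)^(1/4) = 122 mm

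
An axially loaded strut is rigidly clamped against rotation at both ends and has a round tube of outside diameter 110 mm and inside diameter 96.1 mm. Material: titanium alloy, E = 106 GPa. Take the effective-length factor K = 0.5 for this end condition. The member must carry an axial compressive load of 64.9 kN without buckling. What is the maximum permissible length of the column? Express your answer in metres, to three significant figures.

L_max ≈ 13.9 m

d_o = 110 mm, d_i = 96.1 mm
I = π(d_o⁴ − d_i⁴)/64 = π(110⁴ − 96.10⁴)/64 = 3.000×10^6 mm⁴
I = 3.000×10^-6 m⁴
At the buckling limit P_cr = P = 6.490×10^4 N
From P_cr = π²EI/(K·L)²:  L = (1/K)·√(π²EI/P_cr) = (1/0.5)·√(π²×1.06×10^11×3.000×10^-6/6.490×10^4)
L = 13.9 m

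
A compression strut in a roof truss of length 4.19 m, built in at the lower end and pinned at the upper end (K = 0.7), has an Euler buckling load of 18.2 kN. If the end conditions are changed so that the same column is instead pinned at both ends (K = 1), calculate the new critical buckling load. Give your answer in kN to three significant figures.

P_cr ∝ 1/K², so P_cr,new = P_cr,old × (K_old/K_new)² = 18.2 × (0.7/1)²
= 18.2 × 0.4900 = 8.92 kN

P_cr ≈ 8.92 kN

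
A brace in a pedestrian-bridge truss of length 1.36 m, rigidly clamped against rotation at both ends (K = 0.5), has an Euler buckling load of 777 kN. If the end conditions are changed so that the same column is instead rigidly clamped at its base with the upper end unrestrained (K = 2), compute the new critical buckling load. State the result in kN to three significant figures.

P_cr ∝ 1/K², so P_cr,new = P_cr,old × (K_old/K_new)² = 777 × (0.5/2)²
= 777 × 0.06250 = 48.6 kN

P_cr ≈ 48.6 kN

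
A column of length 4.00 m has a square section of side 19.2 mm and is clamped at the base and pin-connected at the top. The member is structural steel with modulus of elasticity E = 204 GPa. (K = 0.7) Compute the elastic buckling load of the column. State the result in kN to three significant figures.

P_cr ≈ 2.91 kN

I = a⁴/12 = 19.2⁴/12 = 1.132×10^4 mm⁴
I = 1.132×10^4 mm⁴ = 1.132×10^-8 m⁴
Effective length L_e = K·L = 0.7 × 4.00 = 2.800 m
P_cr = π²EI / L_e² = π² × 204×10⁹ × 1.132×10^-8 / 2.800² = 2.908×10^3 N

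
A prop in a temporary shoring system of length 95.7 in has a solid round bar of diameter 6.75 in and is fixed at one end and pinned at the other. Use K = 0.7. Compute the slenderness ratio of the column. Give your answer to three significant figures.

λ ≈ 39.7

For a solid circle r = d/4 = 6.75/4 = 1.688 in
L_e = K·L = 0.7 × 95.7 = 66.99 in
λ = L_e / r_min = 66.990 / 1.688 = 39.7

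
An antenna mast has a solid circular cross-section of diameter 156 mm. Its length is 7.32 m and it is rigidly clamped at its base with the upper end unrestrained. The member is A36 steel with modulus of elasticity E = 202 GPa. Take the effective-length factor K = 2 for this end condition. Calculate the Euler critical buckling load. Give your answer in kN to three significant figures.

P_cr ≈ 270 kN

I = πd⁴/64 = π×156⁴/64 = 2.907×10^7 mm⁴
I = 2.907×10^7 mm⁴ = 2.907×10^-5 m⁴
Effective length L_e = K·L = 2 × 7.32 = 14.64 m
P_cr = π²EI / L_e² = π² × 202×10⁹ × 2.907×10^-5 / 14.64² = 2.704×10^5 N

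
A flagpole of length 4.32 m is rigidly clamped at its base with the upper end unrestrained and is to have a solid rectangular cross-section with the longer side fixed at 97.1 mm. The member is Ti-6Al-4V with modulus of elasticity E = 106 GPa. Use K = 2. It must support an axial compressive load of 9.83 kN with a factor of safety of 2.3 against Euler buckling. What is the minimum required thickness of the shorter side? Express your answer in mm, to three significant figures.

Required P_cr = n·P = 2.3 × 9.83 = 22.61 kN
L_e = K·L = 2 × 4.32 = 8.640 m
Required I = P_cr·L_e²/(π²E) = 2.261×10^4 × 8.640² / (π² × 1.06×10^11) = 1.613×10^-6 m⁴
I_req = 1.613×10^6 mm⁴
Rectangle, weak axis: I_min = h·b³/12 with h = 97.1 mm fixed  ⇒  b = (12I/h)^(1/3) = 58.4 mm

b ≈ 58.4 mm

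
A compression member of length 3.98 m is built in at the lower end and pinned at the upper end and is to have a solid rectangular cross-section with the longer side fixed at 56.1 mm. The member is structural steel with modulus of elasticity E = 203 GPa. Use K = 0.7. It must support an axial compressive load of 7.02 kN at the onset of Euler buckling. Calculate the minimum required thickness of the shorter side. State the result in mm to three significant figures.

L_e = K·L = 0.7 × 3.98 = 2.786 m
Required I = P_cr·L_e²/(π²E) = 7.020×10^3 × 2.786² / (π² × 2.03×10^11) = 2.720×10^-8 m⁴
I_req = 2.720×10^4 mm⁴
Rectangle, weak axis: I_min = h·b³/12 with h = 56.1 mm fixed  ⇒  b = (12I/h)^(1/3) = 18.0 mm

b ≈ 18.0 mm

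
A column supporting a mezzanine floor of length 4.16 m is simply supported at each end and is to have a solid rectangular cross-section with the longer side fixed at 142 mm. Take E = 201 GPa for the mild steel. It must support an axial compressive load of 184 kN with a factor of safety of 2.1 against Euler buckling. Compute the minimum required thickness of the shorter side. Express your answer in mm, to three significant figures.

b ≈ 65.8 mm

Required P_cr = n·P = 2.1 × 184 = 386.4 kN
L_e = K·L = 1 × 4.16 = 4.160 m
Required I = P_cr·L_e²/(π²E) = 3.864×10^5 × 4.160² / (π² × 2.01×10^11) = 3.371×10^-6 m⁴
I_req = 3.371×10^6 mm⁴
Rectangle, weak axis: I_min = h·b³/12 with h = 142 mm fixed  ⇒  b = (12I/h)^(1/3) = 65.8 mm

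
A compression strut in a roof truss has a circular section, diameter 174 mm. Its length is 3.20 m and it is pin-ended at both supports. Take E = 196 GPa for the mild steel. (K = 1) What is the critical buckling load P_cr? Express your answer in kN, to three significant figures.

I = πd⁴/64 = π×174⁴/64 = 4.500×10^7 mm⁴
I = 4.500×10^7 mm⁴ = 4.500×10^-5 m⁴
Effective length L_e = K·L = 1 × 3.20 = 3.200 m
P_cr = π²EI / L_e² = π² × 196×10⁹ × 4.500×10^-5 / 3.200² = 8.500×10^6 N

P_cr ≈ 8500 kN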